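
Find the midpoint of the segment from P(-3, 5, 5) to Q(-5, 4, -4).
Midpoint = ((-3-5)/2, (5+4)/2, (5-4)/2) = (-4, 4.5, 0.5)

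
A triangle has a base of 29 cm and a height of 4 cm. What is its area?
Area = (1/2) * base * height
Area = (1/2) * 29 * 4
Area = 58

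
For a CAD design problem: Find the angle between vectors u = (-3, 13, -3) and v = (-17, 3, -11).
u·v = 123, |u|² = 187, |v|² = 419
cos θ = 123/√78353 ≈ 0.4394
θ ≈ 63.93°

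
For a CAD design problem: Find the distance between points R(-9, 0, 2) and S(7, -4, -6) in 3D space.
d = √[(16)² + (-4)² + (-8)²] = √336 = 18.33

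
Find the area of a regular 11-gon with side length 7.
For a regular 11-gon with side length s = 7:
Apothem a = s / (2*tan(pi/11)) = 7 / (2*tan(pi/11)) ≈ 11.9199
Perimeter P = 11 * 7 = 77
Area = (1/2) * P * a = (1/2) * 77 * 11.9199 = 458.92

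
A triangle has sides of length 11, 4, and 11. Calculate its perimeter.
Perimeter = sum of all sides
Perimeter = 11 + 4 + 11
Perimeter = 26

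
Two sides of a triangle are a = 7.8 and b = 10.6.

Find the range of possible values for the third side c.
By the triangle inequality: |a - b| < c < a + b
|7.8 - 10.6| < c < 7.8 + 10.6
2.8 < c < 18.4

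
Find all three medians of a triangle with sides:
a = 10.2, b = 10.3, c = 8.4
Using m_x = ½√(2y² + 2z² - x²):
m_a = ½√(2·10.3² + 2·8.4² - 10.2²) = ½√249.26 = 7.894
m_b = ½√(2·10.2² + 2·8.4² - 10.3²) = ½√243.11 = 7.796
m_c = ½√(2·10.2² + 2·10.3² - 8.4²) = ½√349.7 = 9.35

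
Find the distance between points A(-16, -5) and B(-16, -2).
Using the distance formula: d = sqrt((x₂-x₁)² + (y₂-y₁)²)
dx = (-16) - (-16) = 0
dy = (-2) - (-5) = 3
d = sqrt(0² + 3²) = sqrt(0 + 9) = sqrt(9) = 3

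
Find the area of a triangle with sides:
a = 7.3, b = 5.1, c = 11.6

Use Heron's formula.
s = (a+b+c)/2 = (7.3+5.1+11.6)/2 = 12
A = √(s(s-a)(s-b)(s-c)) = √(12·4.7·6.9·0.4)
A = √155.664 = 12.48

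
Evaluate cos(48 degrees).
cos(48 degrees) = 0.6691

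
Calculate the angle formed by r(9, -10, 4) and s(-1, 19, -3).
r·s = -211, |r|² = 197, |s|² = 371
cos θ = -211/√73087 ≈ -0.7805
θ ≈ 141.3°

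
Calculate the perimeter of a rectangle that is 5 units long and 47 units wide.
Perimeter = 2 * (length + width)
Perimeter = 2 * (5 + 47)
Perimeter = 2 * 52
Perimeter = 104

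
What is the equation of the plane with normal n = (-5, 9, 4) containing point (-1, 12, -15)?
d = n·P = (-5)(-1) + (9)(12) + (4)(-15) = 53
Plane: -5x + 9y + 4z = 53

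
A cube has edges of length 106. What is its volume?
Volume = s³
Volume = 106³
Volume = 1191016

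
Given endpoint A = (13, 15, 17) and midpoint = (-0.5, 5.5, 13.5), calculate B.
B = (2×(-0.5) - 13, 2×5.5 - 15, 2×13.5 - 17) = (-14, -4, 10)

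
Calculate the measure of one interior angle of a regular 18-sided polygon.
Interior angle of a regular n-gon = (n-2)*180/n
Interior angle = (18-2)*180/18
Interior angle = 16*180/18
Interior angle = 2880/18
Interior angle = 160 degrees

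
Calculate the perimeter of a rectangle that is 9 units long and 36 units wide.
Perimeter = 2 * (length + width)
Perimeter = 2 * (9 + 36)
Perimeter = 2 * 45
Perimeter = 90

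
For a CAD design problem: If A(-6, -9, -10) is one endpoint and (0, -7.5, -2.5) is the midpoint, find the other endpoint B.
B = (2×0 - (-6), 2×(-7.5) - (-9), 2×(-2.5) - (-10)) = (6, -6, 5)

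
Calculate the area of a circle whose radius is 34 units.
Area = pi * r²
Area = pi * 34²
Area = pi * 1156
Area = 3631.68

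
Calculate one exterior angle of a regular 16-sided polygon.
Exterior angle of a regular n-gon = 360/n
Exterior angle = 360/16
Exterior angle = 22.50 degrees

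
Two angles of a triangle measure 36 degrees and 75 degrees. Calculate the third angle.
Sum of angles in a triangle = 180 degrees
Third angle = 180 - 36 - 75
Third angle = 69 degrees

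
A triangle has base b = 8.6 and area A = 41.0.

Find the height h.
A = ½bh  →  h = 2A/b
h = 2·41.0/8.6 = 9.535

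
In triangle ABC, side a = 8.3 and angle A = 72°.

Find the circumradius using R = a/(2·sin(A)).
R = a/(2·sin(A)) = 8.3/(2·sin(72°))
R = 8.3/(2·0.951057) = 8.3/1.902113 = 4.364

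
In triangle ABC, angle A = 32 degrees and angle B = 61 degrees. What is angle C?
Sum of angles in a triangle = 180 degrees
Third angle = 180 - 32 - 61
Third angle = 87 degrees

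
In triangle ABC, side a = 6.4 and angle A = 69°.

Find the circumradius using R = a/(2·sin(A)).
R = a/(2·sin(A)) = 6.4/(2·sin(69°))
R = 6.4/(2·0.933580) = 6.4/1.867161 = 3.428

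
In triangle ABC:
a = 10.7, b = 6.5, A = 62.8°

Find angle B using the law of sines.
sin(B)/b = sin(A)/a
sin(B) = b·sin(A)/a = 6.5·sin(62.8°)/10.7 = 0.540300
B = arcsin(0.540300) = 32.7°  (b ≤ a, so B ≤ A and the acute solution is unique)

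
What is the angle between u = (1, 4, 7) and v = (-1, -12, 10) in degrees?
u·v = 21, |u|² = 66, |v|² = 245
cos θ = 21/√16170 ≈ 0.1651
θ ≈ 80.49°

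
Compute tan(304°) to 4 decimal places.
tan(304 degrees) = -1.4826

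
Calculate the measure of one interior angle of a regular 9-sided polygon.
Interior angle of a regular n-gon = (n-2)*180/n
Interior angle = (9-2)*180/9
Interior angle = 7*180/9
Interior angle = 1260/9
Interior angle = 140 degrees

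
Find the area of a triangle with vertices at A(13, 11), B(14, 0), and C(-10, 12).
Using the coordinate formula: Area = (1/2)|x₁(y₂-y₃) + x₂(y₃-y₁) + x₃(y₁-y₂)|
Area = (1/2)|13(0-12) + 14(12-11) + (-10)(11-0)|
Area = (1/2)|13*(-12) + 14*1 + (-10)*11|
Area = (1/2)|(-156) + 14 + (-110)|
Area = (1/2)*252 = 126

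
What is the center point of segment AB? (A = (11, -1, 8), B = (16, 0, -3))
Midpoint = ((11+16)/2, (-1+0)/2, (8-3)/2) = (13.5, -0.5, 2.5)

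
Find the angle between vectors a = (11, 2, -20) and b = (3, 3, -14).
a·b = 319, |a|² = 525, |b|² = 214
cos θ = 319/√112350 ≈ 0.9517
θ ≈ 17.88°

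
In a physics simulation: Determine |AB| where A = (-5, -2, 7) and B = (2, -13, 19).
d = √[(7)² + (-11)² + (12)²] = √314 = 17.72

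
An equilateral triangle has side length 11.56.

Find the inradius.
For an equilateral triangle, r = s/(2√3) where s is the side.
r = 11.56/(2√3) = 11.56/3.464102 = 3.337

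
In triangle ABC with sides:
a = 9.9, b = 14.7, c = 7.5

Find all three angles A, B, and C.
By the law of cosines:
cos(A) = (b² + c² - a²)/(2bc) = 0.790612  →  A = 37.76°
cos(B) = (a² + c² - b²)/(2ac) = -0.416364  →  B = 114.6°
cos(C) = (a² + b² - c²)/(2ab) = 0.885900  →  C = 27.64°
Check: A + B + C = 180.0° ✓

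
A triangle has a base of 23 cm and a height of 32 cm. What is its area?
Area = (1/2) * base * height
Area = (1/2) * 23 * 32
Area = 368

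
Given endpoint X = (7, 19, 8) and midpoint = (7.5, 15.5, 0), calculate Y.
Y = (2×7.5 - 7, 2×15.5 - 19, 2×0 - 8) = (8, 12, -8)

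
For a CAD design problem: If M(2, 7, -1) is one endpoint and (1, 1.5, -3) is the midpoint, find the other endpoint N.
N = (2×1 - 2, 2×1.5 - 7, 2×(-3) - (-1)) = (0, -4, -5)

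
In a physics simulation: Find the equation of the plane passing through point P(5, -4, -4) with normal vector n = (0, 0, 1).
d = n·P = (0)(5) + (0)(-4) + (1)(-4) = -4
Plane: z = -4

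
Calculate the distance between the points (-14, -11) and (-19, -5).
Using the distance formula: d = sqrt((x₂-x₁)² + (y₂-y₁)²)
dx = (-19) - (-14) = -5
dy = (-5) - (-11) = 6
d = sqrt((-5)² + 6²) = sqrt(25 + 36) = sqrt(61) = 7.81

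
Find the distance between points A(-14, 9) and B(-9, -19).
Using the distance formula: d = sqrt((x₂-x₁)² + (y₂-y₁)²)
dx = (-9) - (-14) = 5
dy = (-19) - 9 = -28
d = sqrt(5² + (-28)²) = sqrt(25 + 784) = sqrt(809) = 28.44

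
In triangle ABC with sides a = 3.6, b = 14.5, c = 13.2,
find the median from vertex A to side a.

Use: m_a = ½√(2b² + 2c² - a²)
m_a = ½√(2·14.5² + 2·13.2² - 3.6²)
m_a = ½√(420.5 + 348.48 - 12.96) = ½√756.02 = 13.75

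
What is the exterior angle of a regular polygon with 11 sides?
Exterior angle of a regular n-gon = 360/n
Exterior angle = 360/11
Exterior angle = 32.73 degrees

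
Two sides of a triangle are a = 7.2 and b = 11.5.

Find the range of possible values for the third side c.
By the triangle inequality: |a - b| < c < a + b
|7.2 - 11.5| < c < 7.2 + 11.5
4.3 < c < 18.7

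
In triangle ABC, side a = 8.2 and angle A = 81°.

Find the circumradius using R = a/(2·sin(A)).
R = a/(2·sin(A)) = 8.2/(2·sin(81°))
R = 8.2/(2·0.987688) = 8.2/1.975377 = 4.151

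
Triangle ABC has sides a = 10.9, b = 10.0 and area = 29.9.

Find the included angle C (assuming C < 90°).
Area = ½ab·sin(C)  →  sin(C) = 2·Area/(ab)
sin(C) = 2·29.9/(10.9·10.0) = 0.548624
C = arcsin(0.548624) = 33.27°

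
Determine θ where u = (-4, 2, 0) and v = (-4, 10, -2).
u·v = 36, |u|² = 20, |v|² = 120
cos θ = 36/√2400 ≈ 0.7348
θ ≈ 42.71°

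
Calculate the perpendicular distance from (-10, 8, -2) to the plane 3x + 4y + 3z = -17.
d = |3(-10) + 4(8) + 3(-2) - (-17)| / √(3² + 4² + 3²) = 13/√34 = 2.229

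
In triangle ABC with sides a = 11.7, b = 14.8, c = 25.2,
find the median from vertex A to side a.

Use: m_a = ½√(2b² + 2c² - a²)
m_a = ½√(2·14.8² + 2·25.2² - 11.7²)
m_a = ½√(438.08 + 1270.08 - 136.89) = ½√1571.27 = 19.82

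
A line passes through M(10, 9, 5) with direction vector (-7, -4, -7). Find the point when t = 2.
P(2) = (10 + (-7)(2), 9 + (-4)(2), 5 + (-7)(2)) = (-4, 1, -9)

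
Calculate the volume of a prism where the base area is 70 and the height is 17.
Volume = base area * height
Volume = 70 * 17
Volume = 1190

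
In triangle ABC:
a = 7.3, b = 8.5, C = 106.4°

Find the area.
Using A = ½ab·sin(C):
A = ½·7.3·8.5·sin(106.4°) = ½·62.05·0.959314 = 29.76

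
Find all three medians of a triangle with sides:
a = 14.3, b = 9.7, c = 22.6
Using m_x = ½√(2y² + 2z² - x²):
m_a = ½√(2·9.7² + 2·22.6² - 14.3²) = ½√1005.21 = 15.85
m_b = ½√(2·14.3² + 2·22.6² - 9.7²) = ½√1336.41 = 18.28
m_c = ½√(2·14.3² + 2·9.7² - 22.6²) = ½√86.4 = 4.648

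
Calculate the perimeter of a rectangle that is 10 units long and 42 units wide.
Perimeter = 2 * (length + width)
Perimeter = 2 * (10 + 42)
Perimeter = 2 * 52
Perimeter = 104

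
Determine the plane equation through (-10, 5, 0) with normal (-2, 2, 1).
d = n·P = (-2)(-10) + (2)(5) + (1)(0) = 30
Plane: -2x + 2y + z = 30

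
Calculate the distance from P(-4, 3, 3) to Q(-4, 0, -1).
d = √[(0)² + (-3)² + (-4)²] = √25 = 5.0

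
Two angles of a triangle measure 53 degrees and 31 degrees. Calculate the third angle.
Sum of angles in a triangle = 180 degrees
Third angle = 180 - 53 - 31
Third angle = 96 degrees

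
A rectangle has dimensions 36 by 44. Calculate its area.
Area = length * width
Area = 36 * 44
Area = 1584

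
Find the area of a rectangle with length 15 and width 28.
Area = length * width
Area = 15 * 28
Area = 420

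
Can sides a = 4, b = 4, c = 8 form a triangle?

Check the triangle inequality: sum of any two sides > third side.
No: 4 + 4 = 8 is not > 8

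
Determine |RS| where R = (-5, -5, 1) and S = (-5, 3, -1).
d = √[(0)² + (8)² + (-2)²] = √68 = 8.246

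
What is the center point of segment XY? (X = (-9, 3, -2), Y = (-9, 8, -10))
Midpoint = ((-9-9)/2, (3+8)/2, (-2-10)/2) = (-9, 5.5, -6)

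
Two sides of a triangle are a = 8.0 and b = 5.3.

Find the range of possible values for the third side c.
By the triangle inequality: |a - b| < c < a + b
|8.0 - 5.3| < c < 8.0 + 5.3
2.7 < c < 13.3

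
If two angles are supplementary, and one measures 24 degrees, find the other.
Supplementary angles sum to 180 degrees.
Other angle = 180 - 24
Other angle = 156 degrees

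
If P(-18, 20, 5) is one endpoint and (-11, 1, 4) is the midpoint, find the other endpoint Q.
Q = (2×(-11) - (-18), 2×1 - 20, 2×4 - 5) = (-4, -18, 3)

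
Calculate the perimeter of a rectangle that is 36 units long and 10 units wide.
Perimeter = 2 * (length + width)
Perimeter = 2 * (36 + 10)
Perimeter = 2 * 46
Perimeter = 92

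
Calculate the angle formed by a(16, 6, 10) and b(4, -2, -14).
a·b = -88, |a|² = 392, |b|² = 216
cos θ = -88/√84672 ≈ -0.3024
θ ≈ 107.6°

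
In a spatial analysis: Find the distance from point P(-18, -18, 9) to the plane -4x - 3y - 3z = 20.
d = |(-4)(-18) + (-3)(-18) + (-3)(9) - (20)| / √((-4)² + (-3)² + (-3)²) = 79/√34 = 13.55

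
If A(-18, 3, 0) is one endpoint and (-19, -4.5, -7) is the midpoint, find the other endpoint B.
B = (2×(-19) - (-18), 2×(-4.5) - 3, 2×(-7) - 0) = (-20, -12, -14)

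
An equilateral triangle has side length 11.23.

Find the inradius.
For an equilateral triangle, r = s/(2√3) where s is the side.
r = 11.23/(2√3) = 11.23/3.464102 = 3.242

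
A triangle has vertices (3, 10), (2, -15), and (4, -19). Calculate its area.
Using the coordinate formula: Area = (1/2)|x₁(y₂-y₃) + x₂(y₃-y₁) + x₃(y₁-y₂)|
Area = (1/2)|3((-15)-(-19)) + 2((-19)-10) + 4(10-(-15))|
Area = (1/2)|3*4 + 2*(-29) + 4*25|
Area = (1/2)|12 + (-58) + 100|
Area = (1/2)*54 = 27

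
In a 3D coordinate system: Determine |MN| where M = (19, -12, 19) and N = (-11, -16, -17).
d = √[(-30)² + (-4)² + (-36)²] = √2212 = 47.03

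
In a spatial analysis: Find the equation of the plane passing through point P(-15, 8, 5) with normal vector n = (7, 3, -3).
d = n·P = (7)(-15) + (3)(8) + (-3)(5) = -96
Plane: 7x + 3y - 3z = -96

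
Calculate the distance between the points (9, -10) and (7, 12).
Using the distance formula: d = sqrt((x₂-x₁)² + (y₂-y₁)²)
dx = 7 - 9 = -2
dy = 12 - (-10) = 22
d = sqrt((-2)² + 22²) = sqrt(4 + 484) = sqrt(488) = 22.09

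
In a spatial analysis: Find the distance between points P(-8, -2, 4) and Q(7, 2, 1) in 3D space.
d = √[(15)² + (4)² + (-3)²] = √250 = 15.81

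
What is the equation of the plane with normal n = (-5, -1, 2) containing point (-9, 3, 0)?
d = n·P = (-5)(-9) + (-1)(3) + (2)(0) = 42
Plane: -5x - y + 2z = 42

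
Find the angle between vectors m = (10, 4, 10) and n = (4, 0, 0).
m·n = 40, |m|² = 216, |n|² = 16
cos θ = 40/√3456 ≈ 0.6804
θ ≈ 47.12°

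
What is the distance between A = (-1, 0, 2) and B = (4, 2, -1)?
d = √[(5)² + (2)² + (-3)²] = √38 = 6.164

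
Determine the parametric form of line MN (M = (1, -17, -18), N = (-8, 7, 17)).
Direction vector d = N - M = (-9, 24, 35)
x = 1 - 9t, y = -17 + 24t, z = -18 + 35t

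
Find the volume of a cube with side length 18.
Volume = s³
Volume = 18³
Volume = 5832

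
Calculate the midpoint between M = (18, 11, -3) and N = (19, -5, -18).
Midpoint = ((18+19)/2, (11-5)/2, (-3-18)/2) = (18.5, 3, -10.5)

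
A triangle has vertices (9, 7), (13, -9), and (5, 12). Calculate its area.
Using the coordinate formula: Area = (1/2)|x₁(y₂-y₃) + x₂(y₃-y₁) + x₃(y₁-y₂)|
Area = (1/2)|9((-9)-12) + 13(12-7) + 5(7-(-9))|
Area = (1/2)|9*(-21) + 13*5 + 5*16|
Area = (1/2)|(-189) + 65 + 80|
Area = (1/2)*44 = 22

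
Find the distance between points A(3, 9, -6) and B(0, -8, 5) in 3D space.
d = √[(-3)² + (-17)² + (11)²] = √419 = 20.47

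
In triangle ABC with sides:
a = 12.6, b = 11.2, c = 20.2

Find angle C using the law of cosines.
cos(C) = (a² + b² - c²)/(2ab)
cos(C) = (12.6² + 11.2² - 20.2²)/(2·12.6·11.2) = -123.84/282.24 = -0.438776
C = arccos(-0.438776) = 116°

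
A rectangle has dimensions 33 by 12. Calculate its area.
Area = length * width
Area = 33 * 12
Area = 396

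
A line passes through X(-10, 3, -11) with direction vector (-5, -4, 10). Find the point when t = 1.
P(1) = (-10 + (-5)(1), 3 + (-4)(1), -11 + 10(1)) = (-15, -1, -1)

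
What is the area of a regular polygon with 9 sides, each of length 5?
For a regular 9-gon with side length s = 5:
Apothem a = s / (2*tan(pi/9)) = 5 / (2*tan(pi/9)) ≈ 6.8687
Perimeter P = 9 * 5 = 45
Area = (1/2) * P * a = (1/2) * 45 * 6.8687 = 154.55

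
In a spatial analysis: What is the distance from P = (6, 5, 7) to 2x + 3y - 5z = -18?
d = |2(6) + 3(5) + (-5)(7) - (-18)| / √(2² + 3² + (-5)²) = 10/√38 = 1.622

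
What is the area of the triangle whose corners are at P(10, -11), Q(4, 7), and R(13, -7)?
Using the coordinate formula: Area = (1/2)|x₁(y₂-y₃) + x₂(y₃-y₁) + x₃(y₁-y₂)|
Area = (1/2)|10(7-(-7)) + 4((-7)-(-11)) + 13((-11)-7)|
Area = (1/2)|10*14 + 4*4 + 13*(-18)|
Area = (1/2)|140 + 16 + (-234)|
Area = (1/2)*78 = 39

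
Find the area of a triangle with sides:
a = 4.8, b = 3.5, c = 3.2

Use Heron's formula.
s = (a+b+c)/2 = (4.8+3.5+3.2)/2 = 5.75
A = √(s(s-a)(s-b)(s-c)) = √(5.75·0.95·2.25·2.55)
A = √31.3411 = 5.598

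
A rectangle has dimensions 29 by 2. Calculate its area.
Area = length * width
Area = 29 * 2
Area = 58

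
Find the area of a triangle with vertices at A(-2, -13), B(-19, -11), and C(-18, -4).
Using the coordinate formula: Area = (1/2)|x₁(y₂-y₃) + x₂(y₃-y₁) + x₃(y₁-y₂)|
Area = (1/2)|(-2)((-11)-(-4)) + (-19)((-4)-(-13)) + (-18)((-13)-(-11))|
Area = (1/2)|(-2)*(-7) + (-19)*9 + (-18)*(-2)|
Area = (1/2)|14 + (-171) + 36|
Area = (1/2)*121 = 60.50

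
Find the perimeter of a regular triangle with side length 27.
Perimeter = number of sides * side length
Perimeter = 3 * 27
Perimeter = 81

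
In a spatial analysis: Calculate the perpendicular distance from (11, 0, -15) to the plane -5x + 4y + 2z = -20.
d = |(-5)(11) + 4(0) + 2(-15) - (-20)| / √((-5)² + 4² + 2²) = 65/√45 = 9.69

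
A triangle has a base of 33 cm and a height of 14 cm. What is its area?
Area = (1/2) * base * height
Area = (1/2) * 33 * 14
Area = 231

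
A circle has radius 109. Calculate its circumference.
Circumference = 2 * pi * r
Circumference = 2 * pi * 109
Circumference = 684.87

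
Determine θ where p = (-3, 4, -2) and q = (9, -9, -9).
p·q = -45, |p|² = 29, |q|² = 243
cos θ = -45/√7047 ≈ -0.5361
θ ≈ 122.4°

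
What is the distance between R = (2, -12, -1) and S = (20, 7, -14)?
d = √[(18)² + (19)² + (-13)²] = √854 = 29.22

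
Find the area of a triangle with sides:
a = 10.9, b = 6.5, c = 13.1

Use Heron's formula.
s = (a+b+c)/2 = (10.9+6.5+13.1)/2 = 15.25
A = √(s(s-a)(s-b)(s-c)) = √(15.25·4.35·8.75·2.15)
A = √1247.97 = 35.33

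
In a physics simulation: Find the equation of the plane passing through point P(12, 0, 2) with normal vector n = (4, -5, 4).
d = n·P = (4)(12) + (-5)(0) + (4)(2) = 56
Plane: 4x - 5y + 4z = 56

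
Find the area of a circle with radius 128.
Area = pi * r²
Area = pi * 128²
Area = pi * 16384
Area = 51471.85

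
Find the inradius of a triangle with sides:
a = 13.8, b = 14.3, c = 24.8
s = (a+b+c)/2 = (13.8+14.3+24.8)/2 = 26.45
Area = √(s(s-a)(s-b)(s-c)) = √(26.45·12.65·12.15·1.65) = 81.9008
r = Area/s = 81.9008/26.45 = 3.096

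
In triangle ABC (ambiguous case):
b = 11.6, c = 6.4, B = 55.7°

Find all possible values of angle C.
sin(C)/c = sin(B)/b  →  sin(C) = c·sin(B)/b = 6.4·sin(55.7°)/11.6 = 0.455778
C₁ = arcsin(0.455778) = 27.12°,  C₂ = 180° - C₁ = 152.88°
Check C₂: A = 180° - 55.7° - 152.88° = -28.58° ≤ 0, rejected
C = 27.12° (one solution)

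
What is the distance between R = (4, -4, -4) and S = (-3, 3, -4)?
d = √[(-7)² + (7)² + (0)²] = √98 = 9.899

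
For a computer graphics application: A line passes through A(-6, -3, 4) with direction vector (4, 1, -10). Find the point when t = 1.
P(1) = (-6 + 4(1), -3 + 1(1), 4 + (-10)(1)) = (-2, -2, -6)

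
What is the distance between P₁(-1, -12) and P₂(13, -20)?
Using the distance formula: d = sqrt((x₂-x₁)² + (y₂-y₁)²)
dx = 13 - (-1) = 14
dy = (-20) - (-12) = -8
d = sqrt(14² + (-8)²) = sqrt(196 + 64) = sqrt(260) = 16.12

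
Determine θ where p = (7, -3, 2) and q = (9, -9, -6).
p·q = 78, |p|² = 62, |q|² = 198
cos θ = 78/√12276 ≈ 0.704
θ ≈ 45.25°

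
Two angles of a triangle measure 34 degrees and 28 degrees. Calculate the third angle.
Sum of angles in a triangle = 180 degrees
Third angle = 180 - 34 - 28
Third angle = 118 degrees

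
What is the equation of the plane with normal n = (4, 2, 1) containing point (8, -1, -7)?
d = n·P = (4)(8) + (2)(-1) + (1)(-7) = 23
Plane: 4x + 2y + z = 23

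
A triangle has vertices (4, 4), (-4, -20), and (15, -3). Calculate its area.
Using the coordinate formula: Area = (1/2)|x₁(y₂-y₃) + x₂(y₃-y₁) + x₃(y₁-y₂)|
Area = (1/2)|4((-20)-(-3)) + (-4)((-3)-4) + 15(4-(-20))|
Area = (1/2)|4*(-17) + (-4)*(-7) + 15*24|
Area = (1/2)|(-68) + 28 + 360|
Area = (1/2)*320 = 160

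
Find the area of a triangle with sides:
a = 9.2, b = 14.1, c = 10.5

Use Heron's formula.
s = (a+b+c)/2 = (9.2+14.1+10.5)/2 = 16.9
A = √(s(s-a)(s-b)(s-c)) = √(16.9·7.7·2.8·6.4)
A = √2331.93 = 48.29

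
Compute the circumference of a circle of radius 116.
Circumference = 2 * pi * r
Circumference = 2 * pi * 116
Circumference = 728.85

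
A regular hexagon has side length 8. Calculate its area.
For a regular 6-gon with side length s = 8:
Apothem a = s / (2*tan(pi/6)) = 8 / (2*tan(pi/6)) ≈ 6.9282
Perimeter P = 6 * 8 = 48
Area = (1/2) * P * a = (1/2) * 48 * 6.9282 = 166.28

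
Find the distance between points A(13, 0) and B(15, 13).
Using the distance formula: d = sqrt((x₂-x₁)² + (y₂-y₁)²)
dx = 15 - 13 = 2
dy = 13 - 0 = 13
d = sqrt(2² + 13²) = sqrt(4 + 169) = sqrt(173) = 13.15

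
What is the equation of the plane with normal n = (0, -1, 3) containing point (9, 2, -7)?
d = n·P = (0)(9) + (-1)(2) + (3)(-7) = -23
Plane: -y + 3z = -23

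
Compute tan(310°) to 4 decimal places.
tan(310 degrees) = -1.1918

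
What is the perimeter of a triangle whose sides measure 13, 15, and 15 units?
Perimeter = sum of all sides
Perimeter = 13 + 15 + 15
Perimeter = 43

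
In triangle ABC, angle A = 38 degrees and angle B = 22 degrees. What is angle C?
Sum of angles in a triangle = 180 degrees
Third angle = 180 - 38 - 22
Third angle = 120 degrees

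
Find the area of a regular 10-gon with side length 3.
For a regular 10-gon with side length s = 3:
Apothem a = s / (2*tan(pi/10)) = 3 / (2*tan(pi/10)) ≈ 4.6165
Perimeter P = 10 * 3 = 30
Area = (1/2) * P * a = (1/2) * 30 * 4.6165 = 69.25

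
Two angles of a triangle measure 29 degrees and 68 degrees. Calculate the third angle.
Sum of angles in a triangle = 180 degrees
Third angle = 180 - 29 - 68
Third angle = 83 degrees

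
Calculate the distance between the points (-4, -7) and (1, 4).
Using the distance formula: d = sqrt((x₂-x₁)² + (y₂-y₁)²)
dx = 1 - (-4) = 5
dy = 4 - (-7) = 11
d = sqrt(5² + 11²) = sqrt(25 + 121) = sqrt(146) = 12.08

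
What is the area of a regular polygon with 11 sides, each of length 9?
For a regular 11-gon with side length s = 9:
Apothem a = s / (2*tan(pi/11)) = 9 / (2*tan(pi/11)) ≈ 15.3256
Perimeter P = 11 * 9 = 99
Area = (1/2) * P * a = (1/2) * 99 * 15.3256 = 758.62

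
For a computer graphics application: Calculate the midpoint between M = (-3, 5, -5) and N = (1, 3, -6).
Midpoint = ((-3+1)/2, (5+3)/2, (-5-6)/2) = (-1, 4, -5.5)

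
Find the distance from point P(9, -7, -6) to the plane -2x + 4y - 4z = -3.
d = |(-2)(9) + 4(-7) + (-4)(-6) - (-3)| / √((-2)² + 4² + (-4)²) = 19/√36 = 3.167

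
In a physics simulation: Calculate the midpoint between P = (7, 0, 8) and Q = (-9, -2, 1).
Midpoint = ((7-9)/2, (0-2)/2, (8+1)/2) = (-1, -1, 4.5)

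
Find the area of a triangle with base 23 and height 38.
Area = (1/2) * base * height
Area = (1/2) * 23 * 38
Area = 437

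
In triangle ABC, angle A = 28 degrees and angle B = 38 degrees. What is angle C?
Sum of angles in a triangle = 180 degrees
Third angle = 180 - 28 - 38
Third angle = 114 degrees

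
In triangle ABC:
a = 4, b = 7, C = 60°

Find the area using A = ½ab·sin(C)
A = ½·4·7·sin(60°) = ½·28·0.866025 = 12.12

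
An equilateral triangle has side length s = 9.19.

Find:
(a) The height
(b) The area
(a) Height h = s·√3/2 = 9.19·√3/2 = 7.959
(b) Area = (√3/4)·s² = (√3/4)·9.19² = (√3/4)·84.4561 = 36.57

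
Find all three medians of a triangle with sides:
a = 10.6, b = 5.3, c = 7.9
Using m_x = ½√(2y² + 2z² - x²):
m_a = ½√(2·5.3² + 2·7.9² - 10.6²) = ½√68.64 = 4.142
m_b = ½√(2·10.6² + 2·7.9² - 5.3²) = ½√321.45 = 8.965
m_c = ½√(2·10.6² + 2·5.3² - 7.9²) = ½√218.49 = 7.391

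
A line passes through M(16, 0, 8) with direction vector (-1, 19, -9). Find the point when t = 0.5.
P(0.5) = (16 + (-1)(0.5), 0 + 19(0.5), 8 + (-9)(0.5)) = (15.5, 9.5, 3.5)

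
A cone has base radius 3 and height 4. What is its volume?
Volume = (1/3) * pi * r² * h
Volume = (1/3) * pi * 3² * 4
Volume = (1/3) * pi * 9 * 4
Volume = (1/3) * pi * 36
Volume = 37.70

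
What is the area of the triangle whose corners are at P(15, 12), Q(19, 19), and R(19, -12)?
Using the coordinate formula: Area = (1/2)|x₁(y₂-y₃) + x₂(y₃-y₁) + x₃(y₁-y₂)|
Area = (1/2)|15(19-(-12)) + 19((-12)-12) + 19(12-19)|
Area = (1/2)|15*31 + 19*(-24) + 19*(-7)|
Area = (1/2)|465 + (-456) + (-133)|
Area = (1/2)*124 = 62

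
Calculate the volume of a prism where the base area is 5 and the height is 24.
Volume = base area * height
Volume = 5 * 24
Volume = 120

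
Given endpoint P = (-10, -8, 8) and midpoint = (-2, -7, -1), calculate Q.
Q = (2×(-2) - (-10), 2×(-7) - (-8), 2×(-1) - 8) = (6, -6, -10)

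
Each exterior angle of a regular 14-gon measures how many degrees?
Exterior angle of a regular n-gon = 360/n
Exterior angle = 360/14
Exterior angle = 25.71 degrees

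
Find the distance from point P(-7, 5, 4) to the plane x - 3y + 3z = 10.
d = |1(-7) + (-3)(5) + 3(4) - (10)| / √(1² + (-3)² + 3²) = 20/√19 = 4.588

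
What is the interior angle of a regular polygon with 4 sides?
Interior angle of a regular n-gon = (n-2)*180/n
Interior angle = (4-2)*180/4
Interior angle = 2*180/4
Interior angle = 360/4
Interior angle = 90 degrees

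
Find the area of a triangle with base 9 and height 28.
Area = (1/2) * base * height
Area = (1/2) * 9 * 28
Area = 126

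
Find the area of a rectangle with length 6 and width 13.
Area = length * width
Area = 6 * 13
Area = 78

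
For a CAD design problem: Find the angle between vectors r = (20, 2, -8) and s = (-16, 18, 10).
r·s = -364, |r|² = 468, |s|² = 680
cos θ = -364/√318240 ≈ -0.6452
θ ≈ 130.2°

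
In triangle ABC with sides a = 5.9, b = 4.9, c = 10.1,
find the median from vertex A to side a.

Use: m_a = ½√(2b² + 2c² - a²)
m_a = ½√(2·4.9² + 2·10.1² - 5.9²)
m_a = ½√(48.02 + 204.02 - 34.81) = ½√217.23 = 7.369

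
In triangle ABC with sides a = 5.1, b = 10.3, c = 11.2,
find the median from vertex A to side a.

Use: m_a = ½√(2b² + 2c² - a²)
m_a = ½√(2·10.3² + 2·11.2² - 5.1²)
m_a = ½√(212.18 + 250.88 - 26.01) = ½√437.05 = 10.45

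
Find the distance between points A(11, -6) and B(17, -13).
Using the distance formula: d = sqrt((x₂-x₁)² + (y₂-y₁)²)
dx = 17 - 11 = 6
dy = (-13) - (-6) = -7
d = sqrt(6² + (-7)²) = sqrt(36 + 49) = sqrt(85) = 9.22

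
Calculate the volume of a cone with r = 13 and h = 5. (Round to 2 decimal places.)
Volume = (1/3) * pi * r² * h
Volume = (1/3) * pi * 13² * 5
Volume = (1/3) * pi * 169 * 5
Volume = (1/3) * pi * 845
Volume = 884.88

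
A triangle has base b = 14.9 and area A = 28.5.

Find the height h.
A = ½bh  →  h = 2A/b
h = 2·28.5/14.9 = 3.826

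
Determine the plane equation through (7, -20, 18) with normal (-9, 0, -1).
d = n·P = (-9)(7) + (0)(-20) + (-1)(18) = -81
Plane: -9x - z = -81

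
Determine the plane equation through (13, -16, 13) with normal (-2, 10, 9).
d = n·P = (-2)(13) + (10)(-16) + (9)(13) = -69
Plane: -2x + 10y + 9z = -69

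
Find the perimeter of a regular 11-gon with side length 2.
Perimeter = number of sides * side length
Perimeter = 11 * 2
Perimeter = 22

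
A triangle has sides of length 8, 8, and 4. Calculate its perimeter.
Perimeter = sum of all sides
Perimeter = 8 + 8 + 4
Perimeter = 20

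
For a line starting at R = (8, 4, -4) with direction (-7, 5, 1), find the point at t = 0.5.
P(0.5) = (8 + (-7)(0.5), 4 + 5(0.5), -4 + 1(0.5)) = (4.5, 6.5, -3.5)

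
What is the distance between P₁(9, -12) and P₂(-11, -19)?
Using the distance formula: d = sqrt((x₂-x₁)² + (y₂-y₁)²)
dx = (-11) - 9 = -20
dy = (-19) - (-12) = -7
d = sqrt((-20)² + (-7)²) = sqrt(400 + 49) = sqrt(449) = 21.19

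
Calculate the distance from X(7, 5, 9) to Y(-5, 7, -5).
d = √[(-12)² + (2)² + (-14)²] = √344 = 18.55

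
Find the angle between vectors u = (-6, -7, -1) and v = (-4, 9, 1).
u·v = -40, |u|² = 86, |v|² = 98
cos θ = -40/√8428 ≈ -0.4357
θ ≈ 115.8°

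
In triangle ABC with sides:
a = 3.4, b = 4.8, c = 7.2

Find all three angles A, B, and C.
By the law of cosines:
cos(A) = (b² + c² - a²)/(2bc) = 0.916088  →  A = 23.64°
cos(B) = (a² + c² - b²)/(2ac) = 0.824346  →  B = 34.48°
cos(C) = (a² + b² - c²)/(2ab) = -0.528186  →  C = 121.9°
Check: A + B + C = 180.0° ✓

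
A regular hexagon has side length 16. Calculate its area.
For a regular 6-gon with side length s = 16:
Apothem a = s / (2*tan(pi/6)) = 16 / (2*tan(pi/6)) ≈ 13.8564
Perimeter P = 6 * 16 = 96
Area = (1/2) * P * a = (1/2) * 96 * 13.8564 = 665.11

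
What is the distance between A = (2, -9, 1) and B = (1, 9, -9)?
d = √[(-1)² + (18)² + (-10)²] = √425 = 20.62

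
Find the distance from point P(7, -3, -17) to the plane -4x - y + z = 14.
d = |(-4)(7) + (-1)(-3) + 1(-17) - (14)| / √((-4)² + (-1)² + 1²) = 56/√18 = 13.2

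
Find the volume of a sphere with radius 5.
Volume = (4/3) * pi * r³
Volume = (4/3) * pi * 5³
Volume = (4/3) * pi * 125
Volume = 523.60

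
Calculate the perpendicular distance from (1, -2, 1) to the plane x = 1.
d = |1(1) + 0(-2) + 0(1) - (1)| / √(1² + 0² + 0²) = 0/√1 = 0.0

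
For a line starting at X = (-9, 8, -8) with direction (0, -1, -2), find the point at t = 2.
P(2) = (-9 + 0(2), 8 + (-1)(2), -8 + (-2)(2)) = (-9, 6, -12)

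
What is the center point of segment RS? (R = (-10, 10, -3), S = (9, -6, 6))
Midpoint = ((-10+9)/2, (10-6)/2, (-3+6)/2) = (-0.5, 2, 1.5)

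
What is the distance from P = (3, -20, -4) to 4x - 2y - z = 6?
d = |4(3) + (-2)(-20) + (-1)(-4) - (6)| / √(4² + (-2)² + (-1)²) = 50/√21 = 10.91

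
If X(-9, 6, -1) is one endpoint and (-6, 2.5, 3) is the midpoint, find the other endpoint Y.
Y = (2×(-6) - (-9), 2×2.5 - 6, 2×3 - (-1)) = (-3, -1, 7)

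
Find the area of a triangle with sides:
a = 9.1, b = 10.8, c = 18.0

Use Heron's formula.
s = (a+b+c)/2 = (9.1+10.8+18.0)/2 = 18.95
A = √(s(s-a)(s-b)(s-c)) = √(18.95·9.85·8.15·0.95)
A = √1445.2 = 38.02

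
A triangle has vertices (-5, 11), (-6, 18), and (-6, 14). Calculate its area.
Using the coordinate formula: Area = (1/2)|x₁(y₂-y₃) + x₂(y₃-y₁) + x₃(y₁-y₂)|
Area = (1/2)|(-5)(18-14) + (-6)(14-11) + (-6)(11-18)|
Area = (1/2)|(-5)*4 + (-6)*3 + (-6)*(-7)|
Area = (1/2)|(-20) + (-18) + 42|
Area = (1/2)*4 = 2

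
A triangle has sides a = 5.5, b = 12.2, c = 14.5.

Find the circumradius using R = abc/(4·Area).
s = (a+b+c)/2 = 16.1
Area = √(s(s-a)(s-b)(s-c)) = √(16.1·10.6·3.9·1.6) = 32.6331
R = abc/(4·Area) = (5.5·12.2·14.5)/(4·32.6331) = 972.95/130.5324 = 7.454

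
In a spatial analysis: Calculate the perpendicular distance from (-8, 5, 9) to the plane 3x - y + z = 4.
d = |3(-8) + (-1)(5) + 1(9) - (4)| / √(3² + (-1)² + 1²) = 24/√11 = 7.236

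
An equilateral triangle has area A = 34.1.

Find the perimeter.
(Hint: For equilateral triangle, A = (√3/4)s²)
A = (√3/4)s²  →  s² = 4A/√3 = 4·34.1/√3 = 78.7506
s = 8.87415
Perimeter = 3s = 26.62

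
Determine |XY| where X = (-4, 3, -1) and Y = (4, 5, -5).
d = √[(8)² + (2)² + (-4)²] = √84 = 9.165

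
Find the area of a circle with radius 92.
Area = pi * r²
Area = pi * 92²
Area = pi * 8464
Area = 26590.44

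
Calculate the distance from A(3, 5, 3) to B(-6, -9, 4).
d = √[(-9)² + (-14)² + (1)²] = √278 = 16.67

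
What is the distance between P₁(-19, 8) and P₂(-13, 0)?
Using the distance formula: d = sqrt((x₂-x₁)² + (y₂-y₁)²)
dx = (-13) - (-19) = 6
dy = 0 - 8 = -8
d = sqrt(6² + (-8)²) = sqrt(36 + 64) = sqrt(100) = 10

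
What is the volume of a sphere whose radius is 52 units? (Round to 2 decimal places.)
Volume = (4/3) * pi * r³
Volume = (4/3) * pi * 52³
Volume = (4/3) * pi * 140608
Volume = 588977.41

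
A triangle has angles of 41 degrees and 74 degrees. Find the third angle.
Sum of angles in a triangle = 180 degrees
Third angle = 180 - 41 - 74
Third angle = 65 degrees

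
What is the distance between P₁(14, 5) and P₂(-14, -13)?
Using the distance formula: d = sqrt((x₂-x₁)² + (y₂-y₁)²)
dx = (-14) - 14 = -28
dy = (-13) - 5 = -18
d = sqrt((-28)² + (-18)²) = sqrt(784 + 324) = sqrt(1108) = 33.29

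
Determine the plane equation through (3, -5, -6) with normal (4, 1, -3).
d = n·P = (4)(3) + (1)(-5) + (-3)(-6) = 25
Plane: 4x + y - 3z = 25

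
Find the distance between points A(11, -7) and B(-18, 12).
Using the distance formula: d = sqrt((x₂-x₁)² + (y₂-y₁)²)
dx = (-18) - 11 = -29
dy = 12 - (-7) = 19
d = sqrt((-29)² + 19²) = sqrt(841 + 361) = sqrt(1202) = 34.67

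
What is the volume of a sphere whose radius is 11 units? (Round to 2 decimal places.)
Volume = (4/3) * pi * r³
Volume = (4/3) * pi * 11³
Volume = (4/3) * pi * 1331
Volume = 5575.28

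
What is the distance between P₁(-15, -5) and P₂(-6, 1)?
Using the distance formula: d = sqrt((x₂-x₁)² + (y₂-y₁)²)
dx = (-6) - (-15) = 9
dy = 1 - (-5) = 6
d = sqrt(9² + 6²) = sqrt(81 + 36) = sqrt(117) = 10.82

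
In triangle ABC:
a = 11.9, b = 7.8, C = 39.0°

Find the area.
Using A = ½ab·sin(C):
A = ½·11.9·7.8·sin(39.0°) = ½·92.82·0.629320 = 29.21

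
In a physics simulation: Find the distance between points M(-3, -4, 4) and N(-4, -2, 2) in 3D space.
d = √[(-1)² + (2)² + (-2)²] = √9 = 3.0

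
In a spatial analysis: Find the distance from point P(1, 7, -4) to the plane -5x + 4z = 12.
d = |(-5)(1) + 0(7) + 4(-4) - (12)| / √((-5)² + 0² + 4²) = 33/√41 = 5.154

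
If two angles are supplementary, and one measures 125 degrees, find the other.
Supplementary angles sum to 180 degrees.
Other angle = 180 - 125
Other angle = 55 degrees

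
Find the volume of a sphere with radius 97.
Volume = (4/3) * pi * r³
Volume = (4/3) * pi * 97³
Volume = (4/3) * pi * 912673
Volume = 3822995.72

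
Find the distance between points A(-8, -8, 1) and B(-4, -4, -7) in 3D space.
d = √[(4)² + (4)² + (-8)²] = √96 = 9.798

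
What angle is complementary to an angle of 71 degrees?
Complementary angles sum to 90 degrees.
Other angle = 90 - 71
Other angle = 19 degrees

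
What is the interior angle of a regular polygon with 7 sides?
Interior angle of a regular n-gon = (n-2)*180/n
Interior angle = (7-2)*180/7
Interior angle = 5*180/7
Interior angle = 900/7
Interior angle = 128.57 degrees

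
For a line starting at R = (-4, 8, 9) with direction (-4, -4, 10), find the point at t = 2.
P(2) = (-4 + (-4)(2), 8 + (-4)(2), 9 + 10(2)) = (-12, 0, 29)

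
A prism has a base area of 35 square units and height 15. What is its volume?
Volume = base area * height
Volume = 35 * 15
Volume = 525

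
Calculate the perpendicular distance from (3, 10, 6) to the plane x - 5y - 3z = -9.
d = |1(3) + (-5)(10) + (-3)(6) - (-9)| / √(1² + (-5)² + (-3)²) = 56/√35 = 9.466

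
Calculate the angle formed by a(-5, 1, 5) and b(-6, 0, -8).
a·b = -10, |a|² = 51, |b|² = 100
cos θ = -10/√5100 ≈ -0.14
θ ≈ 98.05°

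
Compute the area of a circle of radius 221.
Area = pi * r²
Area = pi * 221²
Area = pi * 48841
Area = 153438.53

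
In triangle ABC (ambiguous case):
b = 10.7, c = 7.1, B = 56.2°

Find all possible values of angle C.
sin(C)/c = sin(B)/b  →  sin(C) = c·sin(B)/b = 7.1·sin(56.2°)/10.7 = 0.551401
C₁ = arcsin(0.551401) = 33.46°,  C₂ = 180° - C₁ = 146.54°
Check C₂: A = 180° - 56.2° - 146.54° = -22.74° ≤ 0, rejected
C = 33.46° (one solution)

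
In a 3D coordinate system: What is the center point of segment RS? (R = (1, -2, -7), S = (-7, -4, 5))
Midpoint = ((1-7)/2, (-2-4)/2, (-7+5)/2) = (-3, -3, -1)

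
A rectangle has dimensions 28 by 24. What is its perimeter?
Perimeter = 2 * (length + width)
Perimeter = 2 * (28 + 24)
Perimeter = 2 * 52
Perimeter = 104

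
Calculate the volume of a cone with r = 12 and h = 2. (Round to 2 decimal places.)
Volume = (1/3) * pi * r² * h
Volume = (1/3) * pi * 12² * 2
Volume = (1/3) * pi * 144 * 2
Volume = (1/3) * pi * 288
Volume = 301.59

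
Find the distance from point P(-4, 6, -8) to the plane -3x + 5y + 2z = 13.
d = |(-3)(-4) + 5(6) + 2(-8) - (13)| / √((-3)² + 5² + 2²) = 13/√38 = 2.109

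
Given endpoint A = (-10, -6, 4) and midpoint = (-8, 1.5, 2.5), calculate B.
B = (2×(-8) - (-10), 2×1.5 - (-6), 2×2.5 - 4) = (-6, 9, 1)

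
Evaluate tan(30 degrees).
tan(30 degrees) = sqrt(3)/3
Decimal approximation: 0.5774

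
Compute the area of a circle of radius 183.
Area = pi * r²
Area = pi * 183²
Area = pi * 33489
Area = 105208.80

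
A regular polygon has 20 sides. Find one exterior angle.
Exterior angle of a regular n-gon = 360/n
Exterior angle = 360/20
Exterior angle = 18 degrees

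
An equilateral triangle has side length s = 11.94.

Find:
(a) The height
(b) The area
(a) Height h = s·√3/2 = 11.94·√3/2 = 10.34
(b) Area = (√3/4)·s² = (√3/4)·11.94² = (√3/4)·142.564 = 61.73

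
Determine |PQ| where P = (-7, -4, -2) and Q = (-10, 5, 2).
d = √[(-3)² + (9)² + (4)²] = √106 = 10.3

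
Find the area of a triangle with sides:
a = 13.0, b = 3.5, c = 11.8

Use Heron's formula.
s = (a+b+c)/2 = (13.0+3.5+11.8)/2 = 14.15
A = √(s(s-a)(s-b)(s-c)) = √(14.15·1.15·10.65·2.35)
A = √407.26 = 20.18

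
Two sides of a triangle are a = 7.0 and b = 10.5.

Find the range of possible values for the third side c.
By the triangle inequality: |a - b| < c < a + b
|7.0 - 10.5| < c < 7.0 + 10.5
3.5 < c < 17.5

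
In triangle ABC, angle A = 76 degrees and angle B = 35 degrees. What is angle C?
Sum of angles in a triangle = 180 degrees
Third angle = 180 - 76 - 35
Third angle = 69 degrees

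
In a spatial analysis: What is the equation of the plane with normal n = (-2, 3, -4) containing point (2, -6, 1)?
d = n·P = (-2)(2) + (3)(-6) + (-4)(1) = -26
Plane: -2x + 3y - 4z = -26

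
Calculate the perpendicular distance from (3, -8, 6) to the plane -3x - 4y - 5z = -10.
d = |(-3)(3) + (-4)(-8) + (-5)(6) - (-10)| / √((-3)² + (-4)² + (-5)²) = 3/√50 = 0.4243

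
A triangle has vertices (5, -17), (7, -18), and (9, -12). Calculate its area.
Using the coordinate formula: Area = (1/2)|x₁(y₂-y₃) + x₂(y₃-y₁) + x₃(y₁-y₂)|
Area = (1/2)|5((-18)-(-12)) + 7((-12)-(-17)) + 9((-17)-(-18))|
Area = (1/2)|5*(-6) + 7*5 + 9*1|
Area = (1/2)|(-30) + 35 + 9|
Area = (1/2)*14 = 7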